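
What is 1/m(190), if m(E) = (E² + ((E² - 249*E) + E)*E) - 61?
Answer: -1/2057761 ≈ -4.8596e-7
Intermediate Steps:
m(E) = -61 + E² + E*(E² - 248*E) (m(E) = (E² + (E² - 248*E)*E) - 61 = (E² + E*(E² - 248*E)) - 61 = -61 + E² + E*(E² - 248*E))
1/m(190) = 1/(-61 + 190³ - 247*190²) = 1/(-61 + 6859000 - 247*36100) = 1/(-61 + 6859000 - 8916700) = 1/(-2057761) = -1/2057761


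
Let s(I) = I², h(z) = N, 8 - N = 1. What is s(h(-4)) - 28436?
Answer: -28387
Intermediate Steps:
N = 7 (N = 8 - 1*1 = 8 - 1 = 7)
h(z) = 7
s(h(-4)) - 28436 = 7² - 28436 = 49 - 28436 = -28387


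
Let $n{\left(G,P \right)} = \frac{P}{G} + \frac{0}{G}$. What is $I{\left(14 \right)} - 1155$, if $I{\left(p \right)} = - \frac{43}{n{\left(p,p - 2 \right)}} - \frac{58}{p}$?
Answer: $- \frac{50791}{42} \approx -1209.3$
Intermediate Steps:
$n{\left(G,P \right)} = \frac{P}{G}$ ($n{\left(G,P \right)} = \frac{P}{G} + 0 = \frac{P}{G}$)
$I{\left(p \right)} = - \frac{58}{p} - \frac{43 p}{-2 + p}$ ($I{\left(p \right)} = - \frac{43}{\left(p - 2\right) \frac{1}{p}} - \frac{58}{p} = - \frac{43}{\left(-2 + p\right) \frac{1}{p}} - \frac{58}{p} = - \frac{43}{\frac{1}{p} \left(-2 + p\right)} - \frac{58}{p} = - 43 \frac{p}{-2 + p} - \frac{58}{p} = - \frac{43 p}{-2 + p} - \frac{58}{p} = - \frac{58}{p} - \frac{43 p}{-2 + p}$)
$I{\left(14 \right)} - 1155 = \frac{116 - 812 - 43 \cdot 14^{2}}{14 \left(-2 + 14\right)} - 1155 = \frac{116 - 812 - 8428}{14 \cdot 12} - 1155 = \frac{1}{14} \cdot \frac{1}{12} \left(116 - 812 - 8428\right) - 1155 = \frac{1}{14} \cdot \frac{1}{12} \left(-9124\right) - 1155 = - \frac{2281}{42} - 1155 = - \frac{50791}{42}$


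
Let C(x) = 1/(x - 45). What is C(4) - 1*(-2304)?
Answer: 94463/41 ≈ 2304.0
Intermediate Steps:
C(x) = 1/(-45 + x)
C(4) - 1*(-2304) = 1/(-45 + 4) - 1*(-2304) = 1/(-41) + 2304 = -1/41 + 2304 = 94463/41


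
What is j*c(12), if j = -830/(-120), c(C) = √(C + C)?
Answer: 83*√6/6 ≈ 33.885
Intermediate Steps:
c(C) = √2*√C (c(C) = √(2*C) = √2*√C)
j = 83/12 (j = -830*(-1/120) = 83/12 ≈ 6.9167)
j*c(12) = 83*(√2*√12)/12 = 83*(√2*(2*√3))/12 = 83*(2*√6)/12 = 83*√6/6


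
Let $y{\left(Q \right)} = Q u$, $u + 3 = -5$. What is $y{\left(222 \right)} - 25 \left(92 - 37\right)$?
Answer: $-3151$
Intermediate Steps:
$u = -8$ ($u = -3 - 5 = -8$)
$y{\left(Q \right)} = - 8 Q$ ($y{\left(Q \right)} = Q \left(-8\right) = - 8 Q$)
$y{\left(222 \right)} - 25 \left(92 - 37\right) = \left(-8\right) 222 - 25 \left(92 - 37\right) = -1776 - 25 \cdot 55 = -1776 - 1375 = -3151$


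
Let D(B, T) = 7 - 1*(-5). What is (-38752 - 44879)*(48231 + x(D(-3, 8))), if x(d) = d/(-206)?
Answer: -415460994597/103 ≈ -4.0336e+9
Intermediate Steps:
D(B, T) = 12 (D(B, T) = 7 + 5 = 12)
x(d) = -d/206 (x(d) = d*(-1/206) = -d/206)
(-38752 - 44879)*(48231 + x(D(-3, 8))) = (-38752 - 44879)*(48231 - 1/206*12) = -83631*(48231 - 6/103) = -83631*4967787/103 = -415460994597/103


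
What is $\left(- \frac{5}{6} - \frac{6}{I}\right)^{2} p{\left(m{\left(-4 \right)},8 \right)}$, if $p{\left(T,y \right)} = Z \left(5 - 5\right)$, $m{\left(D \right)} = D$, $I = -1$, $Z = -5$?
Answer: $0$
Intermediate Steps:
$p{\left(T,y \right)} = 0$ ($p{\left(T,y \right)} = - 5 \left(5 - 5\right) = \left(-5\right) 0 = 0$)
$\left(- \frac{5}{6} - \frac{6}{I}\right)^{2} p{\left(m{\left(-4 \right)},8 \right)} = \left(- \frac{5}{6} - \frac{6}{-1}\right)^{2} \cdot 0 = \left(\left(-5\right) \frac{1}{6} - -6\right)^{2} \cdot 0 = \left(- \frac{5}{6} + 6\right)^{2} \cdot 0 = \left(\frac{31}{6}\right)^{2} \cdot 0 = \frac{961}{36} \cdot 0 = 0$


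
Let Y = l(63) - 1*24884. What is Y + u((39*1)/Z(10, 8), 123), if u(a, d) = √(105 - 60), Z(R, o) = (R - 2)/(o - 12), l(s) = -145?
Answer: -25029 + 3*√5 ≈ -25022.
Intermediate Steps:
Z(R, o) = (-2 + R)/(-12 + o)
u(a, d) = 3*√5 (u(a, d) = √45 = 3*√5)
Y = -25029 (Y = -145 - 1*24884 = -145 - 24884 = -25029)
Y + u((39*1)/Z(10, 8), 123) = -25029 + 3*√5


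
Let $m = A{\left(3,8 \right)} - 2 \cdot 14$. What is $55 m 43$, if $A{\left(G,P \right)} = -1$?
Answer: $-68585$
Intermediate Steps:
$m = -29$ ($m = -1 - 2 \cdot 14 = -1 - 28 = -29$)
$55 m 43 = 55 \left(-29\right) 43 = \left(-1595\right) 43 = -68585$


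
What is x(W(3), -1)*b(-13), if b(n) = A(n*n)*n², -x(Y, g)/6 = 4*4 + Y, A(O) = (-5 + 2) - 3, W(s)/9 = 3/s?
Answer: 152100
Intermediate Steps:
W(s) = 27/s (W(s) = 9*(3/s) = 27/s)
A(O) = -6 (A(O) = -3 - 3 = -6)
x(Y, g) = -96 - 6*Y (x(Y, g) = -6*(4*4 + Y) = -6*(16 + Y) = -96 - 6*Y)
b(n) = -6*n²
x(W(3), -1)*b(-13) = (-96 - 162/3)*(-6*(-13)²) = (-96 - 162/3)*(-6*169) = (-96 - 6*9)*(-1014) = (-96 - 54)*(-1014) = -150*(-1014) = 152100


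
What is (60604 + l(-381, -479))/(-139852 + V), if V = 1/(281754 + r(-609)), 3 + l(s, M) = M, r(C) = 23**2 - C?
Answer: -17008032824/39563011983 ≈ -0.42990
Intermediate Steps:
r(C) = 529 - C
l(s, M) = -3 + M
V = 1/282892 (V = 1/(281754 + (529 - 1*(-609))) = 1/(281754 + (529 + 609)) = 1/(281754 + 1138) = 1/282892 ≈ 3.5349e-6)
(60604 + l(-381, -479))/(-139852 + V) = (60604 + (-3 - 479))/(-139852 + 1/282892) = (60604 - 482)/(-39563011983/282892) = 60122*(-282892/39563011983) = -17008032824/39563011983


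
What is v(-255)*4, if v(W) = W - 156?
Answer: -1644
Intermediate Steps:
v(W) = -156 + W
v(-255)*4 = (-156 - 255)*4 = -411*4 = -1644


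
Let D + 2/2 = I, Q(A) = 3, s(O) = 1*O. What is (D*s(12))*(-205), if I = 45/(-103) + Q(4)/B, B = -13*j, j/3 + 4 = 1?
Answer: 4648580/1339 ≈ 3471.7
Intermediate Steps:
j = -9 (j = -12 + 3*1 = -12 + 3 = -9)
B = 117 (B = -13*(-9) = 117)
s(O) = O
I = -1652/4017 (I = 45/(-103) + 3/117 = 45*(-1/103) + 3*(1/117) = -45/103 + 1/39 = -1652/4017 ≈ -0.41125)
D = -5669/4017 (D = -1 - 1652/4017 = -5669/4017 ≈ -1.4113)
(D*s(12))*(-205) = -5669/4017*12*(-205) = -22676/1339*(-205) = 4648580/1339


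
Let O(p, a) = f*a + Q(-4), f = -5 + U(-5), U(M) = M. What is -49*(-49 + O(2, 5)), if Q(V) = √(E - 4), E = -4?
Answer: 4851 - 98*I*√2 ≈ 4851.0 - 138.59*I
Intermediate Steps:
Q(V) = 2*I*√2 (Q(V) = √(-4 - 4) = √(-8) = 2*I*√2)
f = -10 (f = -5 - 5 = -10)
O(p, a) = -10*a + 2*I*√2
-49*(-49 + O(2, 5)) = -49*(-49 + (-10*5 + 2*I*√2)) = -49*(-49 + (-50 + 2*I*√2)) = -49*(-99 + 2*I*√2) = 4851 - 98*I*√2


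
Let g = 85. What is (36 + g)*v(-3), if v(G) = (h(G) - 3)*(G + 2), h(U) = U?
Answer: 726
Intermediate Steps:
v(G) = (-3 + G)*(2 + G) (v(G) = (G - 3)*(G + 2) = (-3 + G)*(2 + G))
(36 + g)*v(-3) = (36 + 85)*(-6 + (-3)² - 1*(-3)) = 121*(-6 + 9 + 3) = 121*6 = 726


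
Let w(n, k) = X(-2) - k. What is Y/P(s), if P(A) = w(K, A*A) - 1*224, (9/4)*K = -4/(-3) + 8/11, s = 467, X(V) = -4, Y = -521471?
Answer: 521471/218317 ≈ 2.3886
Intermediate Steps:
K = 272/297 (K = 4*(-4/(-3) + 8/11)/9 = 4*(-4*(-⅓) + 8*(1/11))/9 = 4*(4/3 + 8/11)/9 = (4/9)*(68/33) = 272/297 ≈ 0.91582)
w(n, k) = -4 - k
P(A) = -228 - A² (P(A) = (-4 - A*A) - 1*224 = (-4 - A²) - 224 = -228 - A²)
Y/P(s) = -521471/(-228 - 1*467²) = -521471/(-228 - 1*218089) = -521471/(-228 - 218089) = -521471/(-218317) = -521471*(-1/218317) = 521471/218317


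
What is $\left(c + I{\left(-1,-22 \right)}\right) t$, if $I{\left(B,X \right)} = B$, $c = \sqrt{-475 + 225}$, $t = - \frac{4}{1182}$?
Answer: $\frac{2}{591} - \frac{10 i \sqrt{10}}{591} \approx 0.0033841 - 0.053507 i$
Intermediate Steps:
$t = - \frac{2}{591}$ ($t = \left(-4\right) \frac{1}{1182} = - \frac{2}{591} \approx -0.0033841$)
$c = 5 i \sqrt{10}$ ($c = \sqrt{-250} = 5 i \sqrt{10} \approx 15.811 i$)
$\left(c + I{\left(-1,-22 \right)}\right) t = \left(5 i \sqrt{10} - 1\right) \left(- \frac{2}{591}\right) = \left(-1 + 5 i \sqrt{10}\right) \left(- \frac{2}{591}\right) = \frac{2}{591} - \frac{10 i \sqrt{10}}{591}$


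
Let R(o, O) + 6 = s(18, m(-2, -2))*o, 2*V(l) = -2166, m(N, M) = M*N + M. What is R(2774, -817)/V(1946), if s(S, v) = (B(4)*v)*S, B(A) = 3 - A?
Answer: 33290/361 ≈ 92.216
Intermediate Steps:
m(N, M) = M + M*N
s(S, v) = -S*v (s(S, v) = ((3 - 1*4)*v)*S = ((3 - 4)*v)*S = (-v)*S = -S*v)
V(l) = -1083 (V(l) = (½)*(-2166) = -1083)
R(o, O) = -6 - 36*o (R(o, O) = -6 + (-1*18*(-2*(1 - 2)))*o = -6 + (-1*18*(-2*(-1)))*o = -6 + (-1*18*2)*o = -6 - 36*o)
R(2774, -817)/V(1946) = (-6 - 36*2774)/(-1083) = (-6 - 99864)*(-1/1083) = -99870*(-1/1083) = 33290/361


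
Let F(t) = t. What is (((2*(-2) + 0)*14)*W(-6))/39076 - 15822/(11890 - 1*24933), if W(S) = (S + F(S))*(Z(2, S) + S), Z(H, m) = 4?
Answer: 150182670/127417067 ≈ 1.1787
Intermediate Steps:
W(S) = 2*S*(4 + S) (W(S) = (S + S)*(4 + S) = (2*S)*(4 + S) = 2*S*(4 + S))
(((2*(-2) + 0)*14)*W(-6))/39076 - 15822/(11890 - 1*24933) = (((2*(-2) + 0)*14)*(2*(-6)*(4 - 6)))/39076 - 15822/(11890 - 1*24933) = (((-4 + 0)*14)*(2*(-6)*(-2)))*(1/39076) - 15822/(11890 - 24933) = (-4*14*24)*(1/39076) - 15822/(-13043) = -56*24*(1/39076) - 15822*(-1/13043) = -1344*1/39076 + 15822/13043 = -336/9769 + 15822/13043 = 150182670/127417067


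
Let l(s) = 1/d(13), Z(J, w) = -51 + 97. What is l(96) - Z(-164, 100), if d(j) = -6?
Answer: -277/6 ≈ -46.167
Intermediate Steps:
Z(J, w) = 46
l(s) = -⅙ (l(s) = 1/(-6) = -⅙)
l(96) - Z(-164, 100) = -⅙ - 1*46 = -⅙ - 46 = -277/6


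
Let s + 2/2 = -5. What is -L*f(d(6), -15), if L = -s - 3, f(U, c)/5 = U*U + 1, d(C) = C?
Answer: -555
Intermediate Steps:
s = -6 (s = -1 - 5 = -6)
f(U, c) = 5 + 5*U**2 (f(U, c) = 5*(U*U + 1) = 5*(U**2 + 1) = 5*(1 + U**2) = 5 + 5*U**2)
L = 3 (L = -1*(-6) - 3 = 6 - 3 = 3)
-L*f(d(6), -15) = -3*(5 + 5*6**2) = -3*(5 + 5*36) = -3*(5 + 180) = -3*185 = -1*555 = -555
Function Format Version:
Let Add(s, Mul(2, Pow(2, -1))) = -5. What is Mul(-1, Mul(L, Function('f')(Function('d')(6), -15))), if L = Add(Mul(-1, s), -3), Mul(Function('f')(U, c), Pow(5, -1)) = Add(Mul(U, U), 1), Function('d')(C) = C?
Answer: -555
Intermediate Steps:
s = -6 (s = Add(-1, -5) = -6)
Function('f')(U, c) = Add(5, Mul(5, Pow(U, 2))) (Function('f')(U, c) = Mul(5, Add(Mul(U, U), 1)) = Mul(5, Add(Pow(U, 2), 1)) = Mul(5, Add(1, Pow(U, 2))) = Add(5, Mul(5, Pow(U, 2))))
L = 3 (L = Add(Mul(-1, -6), -3) = Add(6, -3) = 3)
Mul(-1, Mul(L, Function('f')(Function('d')(6), -15))) = Mul(-1, Mul(3, Add(5, Mul(5, Pow(6, 2))))) = Mul(-1, Mul(3, Add(5, Mul(5, 36)))) = Mul(-1, Mul(3, Add(5, 180))) = Mul(-1, Mul(3, 185)) = Mul(-1, 555) = -555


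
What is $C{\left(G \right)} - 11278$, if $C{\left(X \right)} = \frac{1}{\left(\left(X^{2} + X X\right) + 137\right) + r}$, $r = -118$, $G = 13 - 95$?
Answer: $- \frac{151880825}{13467} \approx -11278.0$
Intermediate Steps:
$G = -82$ ($G = 13 - 95 = -82$)
$C{\left(X \right)} = \frac{1}{19 + 2 X^{2}}$ ($C{\left(X \right)} = \frac{1}{\left(\left(X^{2} + X X\right) + 137\right) - 118} = \frac{1}{\left(\left(X^{2} + X^{2}\right) + 137\right) - 118} = \frac{1}{\left(2 X^{2} + 137\right) - 118} = \frac{1}{\left(137 + 2 X^{2}\right) - 118} = \frac{1}{19 + 2 X^{2}}$)
$C{\left(G \right)} - 11278 = \frac{1}{19 + 2 \left(-82\right)^{2}} - 11278 = \frac{1}{19 + 2 \cdot 6724} - 11278 = \frac{1}{19 + 13448} - 11278 = \frac{1}{13467} - 11278 = - \frac{151880825}{13467}$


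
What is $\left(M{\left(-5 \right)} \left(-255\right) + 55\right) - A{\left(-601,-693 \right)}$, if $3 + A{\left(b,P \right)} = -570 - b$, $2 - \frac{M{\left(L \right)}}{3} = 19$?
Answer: $13032$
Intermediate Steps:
$M{\left(L \right)} = -51$ ($M{\left(L \right)} = 6 - 57 = -51$)
$A{\left(b,P \right)} = -573 - b$ ($A{\left(b,P \right)} = -3 - \left(570 + b\right) = -573 - b$)
$\left(M{\left(-5 \right)} \left(-255\right) + 55\right) - A{\left(-601,-693 \right)} = \left(\left(-51\right) \left(-255\right) + 55\right) - \left(-573 - -601\right) = \left(13005 + 55\right) - \left(-573 + 601\right) = 13060 - 28 = 13032$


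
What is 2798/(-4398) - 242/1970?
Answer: -1644094/2166015 ≈ -0.75904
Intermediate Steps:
2798/(-4398) - 242/1970 = 2798*(-1/4398) - 242*1/1970 = -1399/2199 - 121/985 = -1644094/2166015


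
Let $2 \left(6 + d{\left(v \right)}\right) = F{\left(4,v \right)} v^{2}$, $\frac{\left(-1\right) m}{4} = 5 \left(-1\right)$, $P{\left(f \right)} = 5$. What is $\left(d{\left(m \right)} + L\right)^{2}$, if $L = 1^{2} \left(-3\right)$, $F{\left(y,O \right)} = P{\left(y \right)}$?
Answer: $982081$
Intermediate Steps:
$m = 20$ ($m = - 4 \cdot 5 \left(-1\right) = \left(-4\right) \left(-5\right) = 20$)
$F{\left(y,O \right)} = 5$
$L = -3$ ($L = 1 \left(-3\right) = -3$)
$d{\left(v \right)} = -6 + \frac{5 v^{2}}{2}$
$\left(d{\left(m \right)} + L\right)^{2} = \left(\left(-6 + \frac{5 \cdot 20^{2}}{2}\right) - 3\right)^{2} = \left(\left(-6 + \frac{5}{2} \cdot 400\right) - 3\right)^{2} = \left(\left(-6 + 1000\right) - 3\right)^{2} = \left(994 - 3\right)^{2} = 991^{2} = 982081$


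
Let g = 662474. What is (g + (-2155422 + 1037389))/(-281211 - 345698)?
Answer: 455559/626909 ≈ 0.72668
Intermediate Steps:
(g + (-2155422 + 1037389))/(-281211 - 345698) = (662474 + (-2155422 + 1037389))/(-281211 - 345698) = (662474 - 1118033)/(-626909) = -455559*(-1/626909) = 455559/626909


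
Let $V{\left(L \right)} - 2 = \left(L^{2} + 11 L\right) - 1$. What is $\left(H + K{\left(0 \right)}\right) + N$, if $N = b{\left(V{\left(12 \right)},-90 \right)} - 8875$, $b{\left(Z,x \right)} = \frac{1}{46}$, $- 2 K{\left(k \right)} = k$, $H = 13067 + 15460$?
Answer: $\frac{903993}{46} \approx 19652.0$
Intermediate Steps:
$H = 28527$
$K{\left(k \right)} = - \frac{k}{2}$
$V{\left(L \right)} = 1 + L^{2} + 11 L$ ($V{\left(L \right)} = 2 - \left(1 - L^{2} - 11 L\right) = 2 + \left(-1 + L^{2} + 11 L\right) = 1 + L^{2} + 11 L$)
$b{\left(Z,x \right)} = \frac{1}{46}$
$N = - \frac{408249}{46}$ ($N = \frac{1}{46} - 8875 = - \frac{408249}{46} \approx -8875.0$)
$\left(H + K{\left(0 \right)}\right) + N = \left(28527 - 0\right) - \frac{408249}{46} = \left(28527 + 0\right) - \frac{408249}{46} = 28527 - \frac{408249}{46} = \frac{903993}{46}$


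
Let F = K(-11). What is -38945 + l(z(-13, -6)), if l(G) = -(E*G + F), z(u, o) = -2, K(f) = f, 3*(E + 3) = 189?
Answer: -38814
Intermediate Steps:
E = 60 (E = -3 + (1/3)*189 = -3 + 63 = 60)
F = -11
l(G) = 11 - 60*G (l(G) = -(60*G - 11) = -(-11 + 60*G) = 11 - 60*G)
-38945 + l(z(-13, -6)) = -38945 + (11 - 60*(-2)) = -38945 + (11 + 120) = -38945 + 131 = -38814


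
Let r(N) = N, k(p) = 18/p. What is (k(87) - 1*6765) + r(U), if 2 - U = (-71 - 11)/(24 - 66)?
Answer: -4119730/609 ≈ -6764.7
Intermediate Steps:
U = 1/21 (U = 2 - (-71 - 11)/(24 - 66) = 2 - (-82)/(-42) = 2 - (-82)*(-1)/42 = 2 - 1*41/21 = 2 - 41/21 = 1/21 ≈ 0.047619)
(k(87) - 1*6765) + r(U) = (18/87 - 1*6765) + 1/21 = (18*(1/87) - 6765) + 1/21 = (6/29 - 6765) + 1/21 = -196179/29 + 1/21 = -4119730/609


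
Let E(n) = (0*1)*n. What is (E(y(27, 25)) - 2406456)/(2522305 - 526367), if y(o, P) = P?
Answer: -1203228/997969 ≈ -1.2057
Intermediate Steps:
E(n) = 0 (E(n) = 0*n = 0)
(E(y(27, 25)) - 2406456)/(2522305 - 526367) = (0 - 2406456)/(2522305 - 526367) = -2406456/1995938 = -2406456*1/1995938 = -1203228/997969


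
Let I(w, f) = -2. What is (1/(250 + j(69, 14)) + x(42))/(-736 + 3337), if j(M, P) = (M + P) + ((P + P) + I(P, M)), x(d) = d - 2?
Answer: 4787/311253 ≈ 0.015380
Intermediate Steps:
x(d) = -2 + d
j(M, P) = -2 + M + 3*P (j(M, P) = (M + P) + ((P + P) - 2) = (M + P) + (2*P - 2) = (M + P) + (-2 + 2*P) = -2 + M + 3*P)
(1/(250 + j(69, 14)) + x(42))/(-736 + 3337) = (1/(250 + (-2 + 69 + 3*14)) + (-2 + 42))/(-736 + 3337) = (1/(250 + (-2 + 69 + 42)) + 40)/2601 = (1/(250 + 109) + 40)*(1/2601) = (1/359 + 40)*(1/2601) = (14361/359)*(1/2601) = 4787/311253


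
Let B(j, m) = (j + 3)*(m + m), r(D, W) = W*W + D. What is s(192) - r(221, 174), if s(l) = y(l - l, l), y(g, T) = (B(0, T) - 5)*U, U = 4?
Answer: -25909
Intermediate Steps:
r(D, W) = D + W² (r(D, W) = W² + D = D + W²)
B(j, m) = 2*m*(3 + j) (B(j, m) = (3 + j)*(2*m) = 2*m*(3 + j))
y(g, T) = -20 + 24*T (y(g, T) = (2*T*(3 + 0) - 5)*4 = (2*T*3 - 5)*4 = (6*T - 5)*4 = (-5 + 6*T)*4 = -20 + 24*T)
s(l) = -20 + 24*l
s(192) - r(221, 174) = (-20 + 24*192) - (221 + 174²) = (-20 + 4608) - (221 + 30276) = 4588 - 1*30497 = 4588 - 30497 = -25909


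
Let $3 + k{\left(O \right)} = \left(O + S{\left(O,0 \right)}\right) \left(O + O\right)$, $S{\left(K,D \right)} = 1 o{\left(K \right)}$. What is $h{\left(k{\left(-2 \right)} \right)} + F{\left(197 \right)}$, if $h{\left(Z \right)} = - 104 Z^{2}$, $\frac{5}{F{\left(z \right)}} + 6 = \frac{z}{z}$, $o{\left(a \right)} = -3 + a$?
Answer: $-65001$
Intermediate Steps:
$F{\left(z \right)} = -1$ ($F{\left(z \right)} = \frac{5}{-6 + \frac{z}{z}} = \frac{5}{-6 + 1} = \frac{5}{-5} = 5 \left(- \frac{1}{5}\right) = -1$)
$S{\left(K,D \right)} = -3 + K$ ($S{\left(K,D \right)} = 1 \left(-3 + K\right) = -3 + K$)
$k{\left(O \right)} = -3 + 2 O \left(-3 + 2 O\right)$ ($k{\left(O \right)} = -3 + \left(O + \left(-3 + O\right)\right) \left(O + O\right) = -3 + \left(-3 + 2 O\right) 2 O = -3 + 2 O \left(-3 + 2 O\right)$)
$h{\left(k{\left(-2 \right)} \right)} + F{\left(197 \right)} = - 104 \left(-3 - -12 + 4 \left(-2\right)^{2}\right)^{2} - 1 = - 104 \left(-3 + 12 + 4 \cdot 4\right)^{2} - 1 = - 104 \left(-3 + 12 + 16\right)^{2} - 1 = - 104 \cdot 25^{2} - 1 = \left(-104\right) 625 - 1 = -65000 - 1 = -65001$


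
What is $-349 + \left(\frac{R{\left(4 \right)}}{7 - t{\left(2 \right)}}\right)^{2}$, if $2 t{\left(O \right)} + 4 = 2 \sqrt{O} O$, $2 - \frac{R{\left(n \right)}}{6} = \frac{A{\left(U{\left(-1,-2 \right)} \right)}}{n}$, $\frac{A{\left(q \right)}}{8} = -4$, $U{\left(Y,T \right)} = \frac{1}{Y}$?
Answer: $- \frac{1539421}{5329} + \frac{129600 \sqrt{2}}{5329} \approx -254.48$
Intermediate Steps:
$A{\left(q \right)} = -32$ ($A{\left(q \right)} = 8 \left(-4\right) = -32$)
$R{\left(n \right)} = 12 + \frac{192}{n}$ ($R{\left(n \right)} = 12 - 6 \left(- \frac{32}{n}\right) = 12 + \frac{192}{n}$)
$t{\left(O \right)} = -2 + O^{\frac{3}{2}}$ ($t{\left(O \right)} = -2 + \frac{2 \sqrt{O} O}{2} = -2 + \frac{2 O^{\frac{3}{2}}}{2} = -2 + O^{\frac{3}{2}}$)
$-349 + \left(\frac{R{\left(4 \right)}}{7 - t{\left(2 \right)}}\right)^{2} = -349 + \left(\frac{12 + \frac{192}{4}}{7 - \left(-2 + 2^{\frac{3}{2}}\right)}\right)^{2} = -349 + \left(\frac{12 + 192 \cdot \frac{1}{4}}{7 - \left(-2 + 2 \sqrt{2}\right)}\right)^{2} = -349 + \left(\frac{12 + 48}{7 + \left(2 - 2 \sqrt{2}\right)}\right)^{2} = -349 + \left(\frac{60}{9 - 2 \sqrt{2}}\right)^{2} = -349 + \frac{3600}{\left(9 - 2 \sqrt{2}\right)^{2}}$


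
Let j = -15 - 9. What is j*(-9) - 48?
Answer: 168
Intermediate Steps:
j = -24
j*(-9) - 48 = -24*(-9) - 48 = 216 - 48 = 168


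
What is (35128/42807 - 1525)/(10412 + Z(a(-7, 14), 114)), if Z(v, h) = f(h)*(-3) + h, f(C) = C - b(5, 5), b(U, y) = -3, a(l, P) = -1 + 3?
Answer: -65245547/435561225 ≈ -0.14980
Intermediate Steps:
a(l, P) = 2
f(C) = 3 + C (f(C) = C - 1*(-3) = C + 3 = 3 + C)
Z(v, h) = -9 - 2*h (Z(v, h) = (3 + h)*(-3) + h = (-9 - 3*h) + h = -9 - 2*h)
(35128/42807 - 1525)/(10412 + Z(a(-7, 14), 114)) = (35128/42807 - 1525)/(10412 + (-9 - 2*114)) = (35128*(1/42807) - 1525)/(10412 + (-9 - 228)) = (35128/42807 - 1525)/(10412 - 237) = -65245547/42807/10175 = -65245547/42807*1/10175 = -65245547/435561225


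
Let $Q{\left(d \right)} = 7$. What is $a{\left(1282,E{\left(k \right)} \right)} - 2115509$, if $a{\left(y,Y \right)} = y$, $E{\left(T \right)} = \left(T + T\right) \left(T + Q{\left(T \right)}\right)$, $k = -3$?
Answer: $-2114227$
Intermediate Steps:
$E{\left(T \right)} = 2 T \left(7 + T\right)$ ($E{\left(T \right)} = \left(T + T\right) \left(T + 7\right) = 2 T \left(7 + T\right)$)
$a{\left(1282,E{\left(k \right)} \right)} - 2115509 = 1282 - 2115509 = -2114227$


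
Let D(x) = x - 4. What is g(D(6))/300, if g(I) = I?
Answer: 1/150 ≈ 0.0066667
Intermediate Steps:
D(x) = -4 + x
g(D(6))/300 = (-4 + 6)/300 = 2*(1/300) = 1/150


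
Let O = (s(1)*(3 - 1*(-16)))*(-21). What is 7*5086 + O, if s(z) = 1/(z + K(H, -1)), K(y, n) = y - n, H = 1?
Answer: 35469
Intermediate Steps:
s(z) = 1/(2 + z) (s(z) = 1/(z + (1 - 1*(-1))) = 1/(z + (1 + 1)) = 1/(z + 2) = 1/(2 + z))
O = -133 (O = ((3 - 1*(-16))/(2 + 1))*(-21) = ((3 + 16)/3)*(-21) = ((⅓)*19)*(-21) = (19/3)*(-21) = -133)
7*5086 + O = 7*5086 - 133 = 35602 - 133 = 35469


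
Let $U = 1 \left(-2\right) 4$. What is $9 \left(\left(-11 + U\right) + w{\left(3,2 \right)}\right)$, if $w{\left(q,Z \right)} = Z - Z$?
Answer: $-171$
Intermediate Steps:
$U = -8$ ($U = \left(-2\right) 4 = -8$)
$w{\left(q,Z \right)} = 0$
$9 \left(\left(-11 + U\right) + w{\left(3,2 \right)}\right) = 9 \left(\left(-11 - 8\right) + 0\right) = 9 \left(-19 + 0\right) = 9 \left(-19\right) = -171$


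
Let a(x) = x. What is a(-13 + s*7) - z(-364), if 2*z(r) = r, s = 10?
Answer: 239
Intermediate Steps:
z(r) = r/2
a(-13 + s*7) - z(-364) = (-13 + 10*7) - (-364)/2 = (-13 + 70) - 1*(-182) = 57 + 182 = 239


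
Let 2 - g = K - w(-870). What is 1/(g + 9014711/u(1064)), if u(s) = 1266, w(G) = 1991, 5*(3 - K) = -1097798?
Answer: -6330/1332142013 ≈ -4.7517e-6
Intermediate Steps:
K = 1097813/5 (K = 3 - ⅕*(-1097798) = 3 + 1097798/5 = 1097813/5 ≈ 2.1956e+5)
g = -1087848/5 (g = 2 - (1097813/5 - 1*1991) = 2 - (1097813/5 - 1991) = 2 - 1*1087858/5 = 2 - 1087858/5 = -1087848/5 ≈ -2.1757e+5)
1/(g + 9014711/u(1064)) = 1/(-1087848/5 + 9014711/1266) = 1/(-1332142013/6330) = -6330/1332142013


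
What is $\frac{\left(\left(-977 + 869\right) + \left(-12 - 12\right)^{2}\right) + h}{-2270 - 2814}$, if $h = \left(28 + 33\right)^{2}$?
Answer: $- \frac{4189}{5084} \approx -0.82396$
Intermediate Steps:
$h = 3721$ ($h = 61^{2} = 3721$)
$\frac{\left(\left(-977 + 869\right) + \left(-12 - 12\right)^{2}\right) + h}{-2270 - 2814} = \frac{\left(\left(-977 + 869\right) + \left(-12 - 12\right)^{2}\right) + 3721}{-2270 - 2814} = \frac{\left(-108 + \left(-24\right)^{2}\right) + 3721}{-5084} = \left(\left(-108 + 576\right) + 3721\right) \left(- \frac{1}{5084}\right) = \left(468 + 3721\right) \left(- \frac{1}{5084}\right) = 4189 \left(- \frac{1}{5084}\right) = - \frac{4189}{5084}$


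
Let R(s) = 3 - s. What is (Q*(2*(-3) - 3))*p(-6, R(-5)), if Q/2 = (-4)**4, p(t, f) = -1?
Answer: 4608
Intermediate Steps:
Q = 512 (Q = 2*(-4)**4 = 2*256 = 512)
(Q*(2*(-3) - 3))*p(-6, R(-5)) = (512*(2*(-3) - 3))*(-1) = (512*(-6 - 3))*(-1) = (512*(-9))*(-1) = -4608*(-1) = 4608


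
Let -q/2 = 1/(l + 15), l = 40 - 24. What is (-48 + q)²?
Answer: 2220100/961 ≈ 2310.2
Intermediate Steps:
l = 16
q = -2/31 (q = -2/(16 + 15) = -2/31 ≈ -0.064516)
(-48 + q)² = (-48 - 2/31)² = (-1490/31)² = 2220100/961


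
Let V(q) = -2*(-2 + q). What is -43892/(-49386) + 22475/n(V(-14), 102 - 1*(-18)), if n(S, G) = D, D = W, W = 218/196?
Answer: 54389959264/2691537 ≈ 20208.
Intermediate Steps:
W = 109/98 (W = 218*(1/196) = 109/98 ≈ 1.1122)
D = 109/98 ≈ 1.1122
V(q) = 4 - 2*q
n(S, G) = 109/98
-43892/(-49386) + 22475/n(V(-14), 102 - 1*(-18)) = -43892/(-49386) + 22475/(109/98) = -43892*(-1/49386) + 22475*(98/109) = 21946/24693 + 2202550/109 = 54389959264/2691537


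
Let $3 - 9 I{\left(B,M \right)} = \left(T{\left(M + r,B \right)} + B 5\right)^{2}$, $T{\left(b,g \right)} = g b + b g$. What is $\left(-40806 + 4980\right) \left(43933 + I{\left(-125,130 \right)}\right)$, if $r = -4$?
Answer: $\frac{12319608726950}{3} \approx 4.1065 \cdot 10^{12}$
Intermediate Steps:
$T{\left(b,g \right)} = 2 b g$ ($T{\left(b,g \right)} = b g + b g = 2 b g$)
$I{\left(B,M \right)} = \frac{1}{3} - \frac{\left(5 B + 2 B \left(-4 + M\right)\right)^{2}}{9}$ ($I{\left(B,M \right)} = \frac{1}{3} - \frac{\left(2 \left(M - 4\right) B + B 5\right)^{2}}{9} = \frac{1}{3} - \frac{\left(2 \left(-4 + M\right) B + 5 B\right)^{2}}{9} = \frac{1}{3} - \frac{\left(2 B \left(-4 + M\right) + 5 B\right)^{2}}{9} = \frac{1}{3} - \frac{\left(5 B + 2 B \left(-4 + M\right)\right)^{2}}{9}$)
$\left(-40806 + 4980\right) \left(43933 + I{\left(-125,130 \right)}\right) = \left(-40806 + 4980\right) \left(43933 + \left(\frac{1}{3} - \frac{\left(-125\right)^{2} \left(-3 + 2 \cdot 130\right)^{2}}{9}\right)\right) = - 35826 \left(43933 + \left(\frac{1}{3} - \frac{15625 \left(-3 + 260\right)^{2}}{9}\right)\right) = - 35826 \left(43933 + \left(\frac{1}{3} - \frac{15625 \cdot 257^{2}}{9}\right)\right) = - 35826 \left(43933 + \left(\frac{1}{3} - \frac{15625}{9} \cdot 66049\right)\right) = - 35826 \left(43933 + \left(\frac{1}{3} - \frac{1032015625}{9}\right)\right) = - 35826 \left(43933 - \frac{1032015622}{9}\right) = \left(-35826\right) \left(- \frac{1031620225}{9}\right) = \frac{12319608726950}{3}$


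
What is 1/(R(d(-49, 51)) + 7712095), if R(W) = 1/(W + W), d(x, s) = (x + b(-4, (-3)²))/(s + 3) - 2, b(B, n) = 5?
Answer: 152/1172238413 ≈ 1.2967e-7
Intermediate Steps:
d(x, s) = -2 + (5 + x)/(3 + s) (d(x, s) = (x + 5)/(s + 3) - 2 = (5 + x)/(3 + s) - 2 = -2 + (5 + x)/(3 + s))
R(W) = 1/(2*W)
1/(R(d(-49, 51)) + 7712095) = 1/(1/(2*(((-1 - 49 - 2*51)/(3 + 51)))) + 7712095) = 1/(1/(2*(((-1 - 49 - 102)/54))) + 7712095) = 1/(1/(2*(((1/54)*(-152)))) + 7712095) = 1/(1/(2*(-76/27)) + 7712095) = 1/((½)*(-27/76) + 7712095) = 1/(-27/152 + 7712095) = 1/(1172238413/152) = 152/1172238413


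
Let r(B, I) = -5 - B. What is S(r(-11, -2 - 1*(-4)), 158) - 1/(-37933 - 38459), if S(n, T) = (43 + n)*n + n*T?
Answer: 94878865/76392 ≈ 1242.0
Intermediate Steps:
S(n, T) = T*n + n*(43 + n) (S(n, T) = n*(43 + n) + T*n = T*n + n*(43 + n))
S(r(-11, -2 - 1*(-4)), 158) - 1/(-37933 - 38459) = (-5 - 1*(-11))*(43 + 158 + (-5 - 1*(-11))) - 1/(-37933 - 38459) = (-5 + 11)*(43 + 158 + (-5 + 11)) - 1/(-76392) = 6*(43 + 158 + 6) - 1*(-1/76392) = 6*207 + 1/76392 = 1242 + 1/76392 = 94878865/76392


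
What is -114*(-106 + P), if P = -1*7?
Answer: 12882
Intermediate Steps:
P = -7
-114*(-106 + P) = -114*(-106 - 7) = -114*(-113) = 12882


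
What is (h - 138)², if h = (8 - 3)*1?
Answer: 17689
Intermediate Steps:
h = 5 (h = 5*1 = 5)
(h - 138)² = (5 - 138)² = (-133)² = 17689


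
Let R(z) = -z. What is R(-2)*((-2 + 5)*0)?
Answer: 0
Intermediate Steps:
R(-2)*((-2 + 5)*0) = (-1*(-2))*((-2 + 5)*0) = 2*(3*0) = 2*0 = 0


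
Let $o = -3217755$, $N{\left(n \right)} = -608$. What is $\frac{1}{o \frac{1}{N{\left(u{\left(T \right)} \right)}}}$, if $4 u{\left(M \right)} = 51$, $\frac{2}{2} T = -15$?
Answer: $\frac{608}{3217755} \approx 0.00018895$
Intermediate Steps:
$T = -15$
$u{\left(M \right)} = \frac{51}{4}$ ($u{\left(M \right)} = \frac{1}{4} \cdot 51 = \frac{51}{4}$)
$\frac{1}{o \frac{1}{N{\left(u{\left(T \right)} \right)}}} = \frac{1}{\left(-3217755\right) \frac{1}{-608}} = \frac{1}{\left(-3217755\right) \left(- \frac{1}{608}\right)} = \frac{1}{\frac{3217755}{608}} = \frac{608}{3217755}$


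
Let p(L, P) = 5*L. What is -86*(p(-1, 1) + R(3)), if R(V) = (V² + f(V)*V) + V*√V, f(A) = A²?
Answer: -2666 - 258*√3 ≈ -3112.9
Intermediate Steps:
R(V) = V² + V³ + V^(3/2) (R(V) = (V² + V²*V) + V*√V = (V² + V³) + V^(3/2) = V² + V³ + V^(3/2))
-86*(p(-1, 1) + R(3)) = -86*(5*(-1) + (3² + 3³ + 3^(3/2))) = -86*(-5 + (9 + 27 + 3*√3)) = -86*(-5 + (36 + 3*√3)) = -86*(31 + 3*√3) = -2666 - 258*√3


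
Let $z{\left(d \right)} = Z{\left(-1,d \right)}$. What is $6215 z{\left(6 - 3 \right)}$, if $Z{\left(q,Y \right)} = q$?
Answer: $-6215$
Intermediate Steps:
$z{\left(d \right)} = -1$
$6215 z{\left(6 - 3 \right)} = 6215 \left(-1\right) = -6215$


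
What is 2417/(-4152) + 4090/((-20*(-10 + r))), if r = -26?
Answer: 31753/6228 ≈ 5.0984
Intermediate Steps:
2417/(-4152) + 4090/((-20*(-10 + r))) = 2417/(-4152) + 4090/((-20*(-10 - 26))) = 2417*(-1/4152) + 4090/((-20*(-36))) = -2417/4152 + 4090/720 = -2417/4152 + 4090*(1/720) = -2417/4152 + 409/72 = 31753/6228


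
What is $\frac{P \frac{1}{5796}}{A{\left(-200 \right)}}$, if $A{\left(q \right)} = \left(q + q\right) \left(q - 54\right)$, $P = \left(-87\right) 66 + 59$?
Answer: $- \frac{5683}{588873600} \approx -9.6506 \cdot 10^{-6}$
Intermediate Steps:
$P = -5683$ ($P = -5742 + 59 = -5683$)
$A{\left(q \right)} = 2 q \left(-54 + q\right)$
$\frac{P \frac{1}{5796}}{A{\left(-200 \right)}} = \frac{\left(-5683\right) \frac{1}{5796}}{2 \left(-200\right) \left(-54 - 200\right)} = \frac{\left(-5683\right) \frac{1}{5796}}{2 \left(-200\right) \left(-254\right)} = - \frac{5683}{5796 \cdot 101600} = \left(- \frac{5683}{5796}\right) \frac{1}{101600} = - \frac{5683}{588873600}$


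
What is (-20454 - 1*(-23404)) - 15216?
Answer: -12266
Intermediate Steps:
(-20454 - 1*(-23404)) - 15216 = (-20454 + 23404) - 15216 = 2950 - 15216 = -12266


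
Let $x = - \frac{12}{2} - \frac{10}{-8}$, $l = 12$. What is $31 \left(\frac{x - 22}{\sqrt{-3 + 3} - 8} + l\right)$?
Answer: $\frac{15221}{32} \approx 475.66$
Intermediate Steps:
$x = - \frac{19}{4}$ ($x = \left(-12\right) \frac{1}{2} - - \frac{5}{4} = -6 + \frac{5}{4} = - \frac{19}{4} \approx -4.75$)
$31 \left(\frac{x - 22}{\sqrt{-3 + 3} - 8} + l\right) = 31 \left(\frac{- \frac{19}{4} - 22}{\sqrt{-3 + 3} - 8} + 12\right) = 31 \left(- \frac{107}{4 \left(\sqrt{0} - 8\right)} + 12\right) = 31 \left(- \frac{107}{4 \left(0 - 8\right)} + 12\right) = 31 \left(- \frac{107}{4 \left(-8\right)} + 12\right) = 31 \left(\left(- \frac{107}{4}\right) \left(- \frac{1}{8}\right) + 12\right) = 31 \left(\frac{107}{32} + 12\right) = 31 \cdot \frac{491}{32} = \frac{15221}{32}$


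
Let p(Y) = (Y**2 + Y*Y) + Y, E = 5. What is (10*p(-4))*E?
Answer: 1400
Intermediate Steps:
p(Y) = Y + 2*Y**2 (p(Y) = (Y**2 + Y**2) + Y = 2*Y**2 + Y = Y + 2*Y**2)
(10*p(-4))*E = (10*(-4*(1 + 2*(-4))))*5 = (10*(-4*(1 - 8)))*5 = (10*(-4*(-7)))*5 = (10*28)*5 = 280*5 = 1400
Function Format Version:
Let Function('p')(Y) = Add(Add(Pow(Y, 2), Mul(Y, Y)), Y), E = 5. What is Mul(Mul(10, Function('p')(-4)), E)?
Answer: 1400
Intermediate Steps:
Function('p')(Y) = Add(Y, Mul(2, Pow(Y, 2))) (Function('p')(Y) = Add(Add(Pow(Y, 2), Pow(Y, 2)), Y) = Add(Mul(2, Pow(Y, 2)), Y) = Add(Y, Mul(2, Pow(Y, 2))))
Mul(Mul(10, Function('p')(-4)), E) = Mul(Mul(10, Mul(-4, Add(1, Mul(2, -4)))), 5) = Mul(Mul(10, Mul(-4, Add(1, -8))), 5) = Mul(Mul(10, Mul(-4, -7)), 5) = Mul(Mul(10, 28), 5) = Mul(280, 5) = 1400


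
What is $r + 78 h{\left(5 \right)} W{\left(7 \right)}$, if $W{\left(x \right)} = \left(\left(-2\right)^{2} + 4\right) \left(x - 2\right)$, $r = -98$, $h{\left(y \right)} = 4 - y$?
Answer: $-3218$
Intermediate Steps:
$W{\left(x \right)} = -16 + 8 x$ ($W{\left(x \right)} = \left(4 + 4\right) \left(-2 + x\right) = 8 \left(-2 + x\right) = -16 + 8 x$)
$r + 78 h{\left(5 \right)} W{\left(7 \right)} = -98 + 78 \left(4 - 5\right) \left(-16 + 8 \cdot 7\right) = -98 + 78 \left(4 - 5\right) \left(-16 + 56\right) = -98 + 78 \left(\left(-1\right) 40\right) = -98 + 78 \left(-40\right) = -98 - 3120 = -3218$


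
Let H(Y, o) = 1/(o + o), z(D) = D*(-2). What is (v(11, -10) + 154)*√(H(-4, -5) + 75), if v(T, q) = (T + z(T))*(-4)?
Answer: 99*√7490/5 ≈ 1713.6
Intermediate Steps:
z(D) = -2*D
H(Y, o) = 1/(2*o)
v(T, q) = 4*T (v(T, q) = (T - 2*T)*(-4) = -T*(-4) = 4*T)
(v(11, -10) + 154)*√(H(-4, -5) + 75) = (4*11 + 154)*√((½)/(-5) + 75) = (44 + 154)*√((½)*(-⅕) + 75) = 198*√(-⅒ + 75) = 198*√(749/10) = 198*(√7490/10) = 99*√7490/5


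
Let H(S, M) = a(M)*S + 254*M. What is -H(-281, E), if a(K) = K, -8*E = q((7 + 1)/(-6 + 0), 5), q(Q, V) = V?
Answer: -135/8 ≈ -16.875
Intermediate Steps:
E = -5/8 (E = -⅛*5 = -5/8 ≈ -0.62500)
H(S, M) = 254*M + M*S (H(S, M) = M*S + 254*M = 254*M + M*S)
-H(-281, E) = -(-5)*(254 - 281)/8 = -(-5)*(-27)/8 = -1*135/8 = -135/8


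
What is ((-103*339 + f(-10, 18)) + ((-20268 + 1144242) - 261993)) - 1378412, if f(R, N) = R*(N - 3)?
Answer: -551498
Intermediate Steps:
f(R, N) = R*(-3 + N)
((-103*339 + f(-10, 18)) + ((-20268 + 1144242) - 261993)) - 1378412 = ((-103*339 - 10*(-3 + 18)) + ((-20268 + 1144242) - 261993)) - 1378412 = ((-34917 - 10*15) + (1123974 - 261993)) - 1378412 = ((-34917 - 150) + 861981) - 1378412 = (-35067 + 861981) - 1378412 = 826914 - 1378412 = -551498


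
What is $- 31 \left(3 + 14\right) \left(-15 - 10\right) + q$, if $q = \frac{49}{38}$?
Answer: $\frac{500699}{38} \approx 13176.0$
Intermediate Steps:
$q = \frac{49}{38}$ ($q = 49 \cdot \frac{1}{38} = \frac{49}{38} \approx 1.2895$)
$- 31 \left(3 + 14\right) \left(-15 - 10\right) + q = - 31 \left(3 + 14\right) \left(-15 - 10\right) + \frac{49}{38} = - 31 \cdot 17 \left(-25\right) + \frac{49}{38} = \left(-31\right) \left(-425\right) + \frac{49}{38} = 13175 + \frac{49}{38} = \frac{500699}{38}$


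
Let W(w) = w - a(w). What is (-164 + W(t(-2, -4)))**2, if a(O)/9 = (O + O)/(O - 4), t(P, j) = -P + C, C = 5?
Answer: 39601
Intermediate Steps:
t(P, j) = 5 - P (t(P, j) = -P + 5 = 5 - P)
a(O) = 18*O/(-4 + O) (a(O) = 9*((O + O)/(O - 4)) = 9*((2*O)/(-4 + O)) = 9*(2*O/(-4 + O)) = 18*O/(-4 + O))
W(w) = w - 18*w/(-4 + w)
(-164 + W(t(-2, -4)))**2 = (-164 + (5 - 1*(-2))*(-22 + (5 - 1*(-2)))/(-4 + (5 - 1*(-2))))**2 = (-164 + (5 + 2)*(-22 + (5 + 2))/(-4 + (5 + 2)))**2 = (-164 + 7*(-22 + 7)/(-4 + 7))**2 = (-164 + 7*(-15)/3)**2 = (-164 + 7*(1/3)*(-15))**2 = (-164 - 35)**2 = (-199)**2 = 39601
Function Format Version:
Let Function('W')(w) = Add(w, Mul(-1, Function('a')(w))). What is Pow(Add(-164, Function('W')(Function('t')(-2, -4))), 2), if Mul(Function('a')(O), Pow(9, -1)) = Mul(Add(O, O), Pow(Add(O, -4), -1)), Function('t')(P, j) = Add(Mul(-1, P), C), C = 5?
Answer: 39601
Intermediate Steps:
Function('t')(P, j) = Add(5, Mul(-1, P)) (Function('t')(P, j) = Add(Mul(-1, P), 5) = Add(5, Mul(-1, P)))
Function('a')(O) = Mul(18, O, Pow(Add(-4, O), -1)) (Function('a')(O) = Mul(9, Mul(Add(O, O), Pow(Add(O, -4), -1))) = Mul(9, Mul(Mul(2, O), Pow(Add(-4, O), -1))) = Mul(9, Mul(2, O, Pow(Add(-4, O), -1))) = Mul(18, O, Pow(Add(-4, O), -1)))
Function('W')(w) = Add(w, Mul(-18, w, Pow(Add(-4, w), -1))) (Function('W')(w) = Add(w, Mul(-1, Mul(18, w, Pow(Add(-4, w), -1)))) = Add(w, Mul(-18, w, Pow(Add(-4, w), -1))))
Pow(Add(-164, Function('W')(Function('t')(-2, -4))), 2) = Pow(Add(-164, Mul(Add(5, Mul(-1, -2)), Pow(Add(-4, Add(5, Mul(-1, -2))), -1), Add(-22, Add(5, Mul(-1, -2))))), 2) = Pow(Add(-164, Mul(Add(5, 2), Pow(Add(-4, Add(5, 2)), -1), Add(-22, Add(5, 2)))), 2) = Pow(Add(-164, Mul(7, Pow(Add(-4, 7), -1), Add(-22, 7))), 2) = Pow(Add(-164, Mul(7, Pow(3, -1), -15)), 2) = Pow(Add(-164, Mul(7, Rational(1, 3), -15)), 2) = Pow(Add(-164, -35), 2) = Pow(-199, 2) = 39601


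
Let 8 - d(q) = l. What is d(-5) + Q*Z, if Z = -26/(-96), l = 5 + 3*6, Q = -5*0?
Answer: -15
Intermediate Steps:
Q = 0
l = 23 (l = 5 + 18 = 23)
d(q) = -15 (d(q) = 8 - 1*23 = 8 - 23 = -15)
Z = 13/48 (Z = -26*(-1/96) = 13/48 ≈ 0.27083)
d(-5) + Q*Z = -15 + 0*(13/48) = -15 + 0 = -15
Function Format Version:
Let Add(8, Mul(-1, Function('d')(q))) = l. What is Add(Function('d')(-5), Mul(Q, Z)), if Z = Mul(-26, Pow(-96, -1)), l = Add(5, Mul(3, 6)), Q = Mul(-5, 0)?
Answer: -15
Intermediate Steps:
Q = 0
l = 23 (l = Add(5, 18) = 23)
Function('d')(q) = -15 (Function('d')(q) = Add(8, Mul(-1, 23)) = Add(8, -23) = -15)
Z = Rational(13, 48) (Z = Mul(-26, Rational(-1, 96)) = Rational(13, 48) ≈ 0.27083)
Add(Function('d')(-5), Mul(Q, Z)) = Add(-15, Mul(0, Rational(13, 48))) = Add(-15, 0) = -15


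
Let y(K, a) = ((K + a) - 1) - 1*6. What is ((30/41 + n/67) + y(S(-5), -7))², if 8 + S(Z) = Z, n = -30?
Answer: 5385945321/7546009 ≈ 713.75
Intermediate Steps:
S(Z) = -8 + Z
y(K, a) = -7 + K + a (y(K, a) = (-1 + K + a) - 6 = -7 + K + a)
((30/41 + n/67) + y(S(-5), -7))² = ((30/41 - 30/67) + (-7 + (-8 - 5) - 7))² = ((30*(1/41) - 30*1/67) + (-7 - 13 - 7))² = ((30/41 - 30/67) - 27)² = (780/2747 - 27)² = (-73389/2747)² = 5385945321/7546009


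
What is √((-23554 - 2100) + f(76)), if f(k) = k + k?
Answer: I*√25502 ≈ 159.69*I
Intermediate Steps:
f(k) = 2*k
√((-23554 - 2100) + f(76)) = √((-23554 - 2100) + 2*76) = √(-25654 + 152) = √(-25502) = I*√25502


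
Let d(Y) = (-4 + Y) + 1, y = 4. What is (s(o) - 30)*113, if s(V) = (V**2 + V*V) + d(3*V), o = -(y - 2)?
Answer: -3503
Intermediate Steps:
d(Y) = -3 + Y
o = -2 (o = -(4 - 2) = -1*2 = -2)
s(V) = -3 + 2*V**2 + 3*V (s(V) = (V**2 + V*V) + (-3 + 3*V) = (V**2 + V**2) + (-3 + 3*V) = 2*V**2 + (-3 + 3*V) = -3 + 2*V**2 + 3*V)
(s(o) - 30)*113 = ((-3 + 2*(-2)**2 + 3*(-2)) - 30)*113 = ((-3 + 2*4 - 6) - 30)*113 = ((-3 + 8 - 6) - 30)*113 = (-1 - 30)*113 = -31*113 = -3503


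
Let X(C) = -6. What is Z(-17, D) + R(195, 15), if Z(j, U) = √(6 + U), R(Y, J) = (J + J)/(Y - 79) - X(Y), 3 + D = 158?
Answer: 363/58 + √161 ≈ 18.947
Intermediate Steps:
D = 155 (D = -3 + 158 = 155)
R(Y, J) = 6 + 2*J/(-79 + Y) (R(Y, J) = (J + J)/(Y - 79) - 1*(-6) = (2*J)/(-79 + Y) + 6 = 2*J/(-79 + Y) + 6 = 6 + 2*J/(-79 + Y))
Z(-17, D) + R(195, 15) = √(6 + 155) + 2*(-237 + 15 + 3*195)/(-79 + 195) = √161 + 2*(-237 + 15 + 585)/116 = √161 + 2*(1/116)*363 = √161 + 363/58 = 363/58 + √161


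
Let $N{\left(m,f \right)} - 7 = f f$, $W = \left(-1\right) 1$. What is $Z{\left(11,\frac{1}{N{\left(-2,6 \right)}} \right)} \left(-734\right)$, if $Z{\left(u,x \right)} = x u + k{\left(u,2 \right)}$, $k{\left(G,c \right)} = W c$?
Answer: $\frac{55050}{43} \approx 1280.2$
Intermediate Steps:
$W = -1$
$N{\left(m,f \right)} = 7 + f^{2}$ ($N{\left(m,f \right)} = 7 + f f = 7 + f^{2}$)
$k{\left(G,c \right)} = - c$
$Z{\left(u,x \right)} = -2 + u x$ ($Z{\left(u,x \right)} = x u - 2 = u x - 2 = -2 + u x$)
$Z{\left(11,\frac{1}{N{\left(-2,6 \right)}} \right)} \left(-734\right) = \left(-2 + \frac{11}{7 + 6^{2}}\right) \left(-734\right) = \left(-2 + \frac{11}{7 + 36}\right) \left(-734\right) = \left(-2 + \frac{11}{43}\right) \left(-734\right) = \left(- \frac{75}{43}\right) \left(-734\right) = \frac{55050}{43}$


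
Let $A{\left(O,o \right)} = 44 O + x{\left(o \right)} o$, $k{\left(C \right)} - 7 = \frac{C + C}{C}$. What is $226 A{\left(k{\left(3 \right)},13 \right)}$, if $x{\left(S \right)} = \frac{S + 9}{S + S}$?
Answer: $91982$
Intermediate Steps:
$x{\left(S \right)} = \frac{9 + S}{2 S}$
$k{\left(C \right)} = 9$ ($k{\left(C \right)} = 7 + \frac{C + C}{C} = 7 + \frac{2 C}{C} = 7 + 2 = 9$)
$A{\left(O,o \right)} = \frac{9}{2} + \frac{o}{2} + 44 O$ ($A{\left(O,o \right)} = 44 O + \frac{9 + o}{2 o} o = 44 O + \left(\frac{9}{2} + \frac{o}{2}\right) = \frac{9}{2} + \frac{o}{2} + 44 O$)
$226 A{\left(k{\left(3 \right)},13 \right)} = 226 \left(\frac{9}{2} + \frac{1}{2} \cdot 13 + 44 \cdot 9\right) = 226 \left(\frac{9}{2} + \frac{13}{2} + 396\right) = 226 \cdot 407 = 91982$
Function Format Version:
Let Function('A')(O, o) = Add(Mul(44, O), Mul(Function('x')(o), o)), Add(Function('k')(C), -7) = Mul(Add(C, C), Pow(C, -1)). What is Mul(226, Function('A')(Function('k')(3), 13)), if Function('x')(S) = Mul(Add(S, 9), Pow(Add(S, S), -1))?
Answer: 91982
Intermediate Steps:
Function('x')(S) = Mul(Rational(1, 2), Pow(S, -1), Add(9, S)) (Function('x')(S) = Mul(Add(9, S), Pow(Mul(2, S), -1)) = Mul(Add(9, S), Mul(Rational(1, 2), Pow(S, -1))) = Mul(Rational(1, 2), Pow(S, -1), Add(9, S)))
Function('k')(C) = 9 (Function('k')(C) = Add(7, Mul(Add(C, C), Pow(C, -1))) = Add(7, Mul(Mul(2, C), Pow(C, -1))) = Add(7, 2) = 9)
Function('A')(O, o) = Add(Rational(9, 2), Mul(Rational(1, 2), o), Mul(44, O)) (Function('A')(O, o) = Add(Mul(44, O), Mul(Mul(Rational(1, 2), Pow(o, -1), Add(9, o)), o)) = Add(Mul(44, O), Add(Rational(9, 2), Mul(Rational(1, 2), o))) = Add(Rational(9, 2), Mul(Rational(1, 2), o), Mul(44, O)))
Mul(226, Function('A')(Function('k')(3), 13)) = Mul(226, Add(Rational(9, 2), Mul(Rational(1, 2), 13), Mul(44, 9))) = Mul(226, Add(Rational(9, 2), Rational(13, 2), 396)) = Mul(226, 407) = 91982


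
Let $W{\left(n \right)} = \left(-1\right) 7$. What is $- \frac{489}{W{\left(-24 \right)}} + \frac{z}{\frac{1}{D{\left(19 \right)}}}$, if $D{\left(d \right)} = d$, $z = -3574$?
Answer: $- \frac{474853}{7} \approx -67836.0$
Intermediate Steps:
$W{\left(n \right)} = -7$
$- \frac{489}{W{\left(-24 \right)}} + \frac{z}{\frac{1}{D{\left(19 \right)}}} = - \frac{489}{-7} - \frac{3574}{\frac{1}{19}} = \left(-489\right) \left(- \frac{1}{7}\right) - 3574 \frac{1}{\frac{1}{19}} = \frac{489}{7} - 67906 = - \frac{474853}{7}$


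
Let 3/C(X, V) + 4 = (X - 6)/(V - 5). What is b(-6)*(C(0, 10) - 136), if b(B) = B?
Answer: 10653/13 ≈ 819.46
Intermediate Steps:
C(X, V) = 3/(-4 + (-6 + X)/(-5 + V)) (C(X, V) = 3/(-4 + (X - 6)/(V - 5)) = 3/(-4 + (-6 + X)/(-5 + V)))
b(-6)*(C(0, 10) - 136) = -6*(3*(-5 + 10)/(14 + 0 - 4*10) - 136) = -6*(3*5/(14 + 0 - 40) - 136) = -6*(3*5/(-26) - 136) = -6*(3*(-1/26)*5 - 136) = -6*(-15/26 - 136) = -6*(-3551/26) = 10653/13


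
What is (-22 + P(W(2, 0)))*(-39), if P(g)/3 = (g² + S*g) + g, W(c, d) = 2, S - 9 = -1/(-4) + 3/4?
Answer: -2184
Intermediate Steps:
S = 10 (S = 9 + (-1/(-4) + 3/4) = 9 + (-1*(-¼) + 3*(¼)) = 9 + (¼ + ¾) = 9 + 1 = 10)
P(g) = 3*g² + 33*g (P(g) = 3*((g² + 10*g) + g) = 3*(g² + 11*g) = 3*g² + 33*g)
(-22 + P(W(2, 0)))*(-39) = (-22 + 3*2*(11 + 2))*(-39) = (-22 + 3*2*13)*(-39) = (-22 + 78)*(-39) = 56*(-39) = -2184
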